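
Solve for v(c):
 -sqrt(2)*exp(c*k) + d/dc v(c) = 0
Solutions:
 v(c) = C1 + sqrt(2)*exp(c*k)/k


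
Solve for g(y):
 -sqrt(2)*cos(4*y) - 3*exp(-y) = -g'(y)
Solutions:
 g(y) = C1 + sqrt(2)*sin(4*y)/4 - 3*exp(-y)


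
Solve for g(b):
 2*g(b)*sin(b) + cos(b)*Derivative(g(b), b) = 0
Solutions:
 g(b) = C1*cos(b)^2


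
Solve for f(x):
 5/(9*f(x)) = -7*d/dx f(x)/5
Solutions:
 f(x) = -sqrt(C1 - 350*x)/21
 f(x) = sqrt(C1 - 350*x)/21


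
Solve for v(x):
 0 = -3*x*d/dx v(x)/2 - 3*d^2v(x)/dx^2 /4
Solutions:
 v(x) = C1 + C2*erf(x)


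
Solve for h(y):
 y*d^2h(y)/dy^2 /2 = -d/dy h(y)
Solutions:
 h(y) = C1 + C2/y


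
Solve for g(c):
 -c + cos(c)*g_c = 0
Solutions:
 g(c) = C1 + Integral(c/cos(c), c)


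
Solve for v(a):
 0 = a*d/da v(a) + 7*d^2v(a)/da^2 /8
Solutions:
 v(a) = C1 + C2*erf(2*sqrt(7)*a/7)


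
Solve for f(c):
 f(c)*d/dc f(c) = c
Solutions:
 f(c) = -sqrt(C1 + c^2)
 f(c) = sqrt(C1 + c^2)


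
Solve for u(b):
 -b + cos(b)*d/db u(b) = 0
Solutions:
 u(b) = C1 + Integral(b/cos(b), b)


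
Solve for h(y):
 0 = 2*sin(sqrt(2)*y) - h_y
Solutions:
 h(y) = C1 - sqrt(2)*cos(sqrt(2)*y)


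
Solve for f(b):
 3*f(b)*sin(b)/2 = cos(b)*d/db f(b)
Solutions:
 f(b) = C1/cos(b)^(3/2)


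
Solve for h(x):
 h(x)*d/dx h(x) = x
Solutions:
 h(x) = -sqrt(C1 + x^2)
 h(x) = sqrt(C1 + x^2)


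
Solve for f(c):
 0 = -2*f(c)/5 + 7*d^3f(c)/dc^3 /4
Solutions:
 f(c) = C3*exp(2*35^(2/3)*c/35) + (C1*sin(sqrt(3)*35^(2/3)*c/35) + C2*cos(sqrt(3)*35^(2/3)*c/35))*exp(-35^(2/3)*c/35)


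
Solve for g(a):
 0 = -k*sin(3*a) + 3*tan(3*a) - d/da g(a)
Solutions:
 g(a) = C1 + k*cos(3*a)/3 - log(cos(3*a))


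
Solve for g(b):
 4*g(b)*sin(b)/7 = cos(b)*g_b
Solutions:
 g(b) = C1/cos(b)^(4/7)


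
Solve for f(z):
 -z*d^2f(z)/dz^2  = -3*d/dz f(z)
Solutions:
 f(z) = C1 + C2*z^4


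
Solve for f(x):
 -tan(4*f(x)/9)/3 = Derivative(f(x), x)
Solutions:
 f(x) = -9*asin(C1*exp(-4*x/27))/4 + 9*pi/4
 f(x) = 9*asin(C1*exp(-4*x/27))/4


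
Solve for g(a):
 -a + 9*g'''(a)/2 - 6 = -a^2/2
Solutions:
 g(a) = C1 + C2*a + C3*a^2 - a^5/540 + a^4/108 + 2*a^3/9


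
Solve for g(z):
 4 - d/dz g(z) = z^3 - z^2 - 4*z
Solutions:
 g(z) = C1 - z^4/4 + z^3/3 + 2*z^2 + 4*z


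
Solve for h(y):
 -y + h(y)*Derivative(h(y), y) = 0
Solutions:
 h(y) = -sqrt(C1 + y^2)
 h(y) = sqrt(C1 + y^2)


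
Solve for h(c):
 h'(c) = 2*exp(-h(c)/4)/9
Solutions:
 h(c) = 4*log(C1 + c/18)


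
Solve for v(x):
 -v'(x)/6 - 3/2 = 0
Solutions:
 v(x) = C1 - 9*x


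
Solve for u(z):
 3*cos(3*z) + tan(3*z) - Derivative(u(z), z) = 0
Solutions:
 u(z) = C1 - log(cos(3*z))/3 + sin(3*z)


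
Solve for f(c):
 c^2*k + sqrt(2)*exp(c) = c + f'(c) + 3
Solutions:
 f(c) = C1 + c^3*k/3 - c^2/2 - 3*c + sqrt(2)*exp(c)


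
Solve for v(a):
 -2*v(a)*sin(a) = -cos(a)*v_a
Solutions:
 v(a) = C1/cos(a)^2


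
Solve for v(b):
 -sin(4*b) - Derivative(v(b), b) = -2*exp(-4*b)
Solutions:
 v(b) = C1 + cos(4*b)/4 - exp(-4*b)/2


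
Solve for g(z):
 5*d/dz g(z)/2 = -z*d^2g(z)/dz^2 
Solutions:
 g(z) = C1 + C2/z^(3/2)


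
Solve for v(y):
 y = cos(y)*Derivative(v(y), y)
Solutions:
 v(y) = C1 + Integral(y/cos(y), y)


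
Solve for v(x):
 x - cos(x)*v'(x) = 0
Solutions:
 v(x) = C1 + Integral(x/cos(x), x)


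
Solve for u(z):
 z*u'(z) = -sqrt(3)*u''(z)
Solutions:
 u(z) = C1 + C2*erf(sqrt(2)*3^(3/4)*z/6)


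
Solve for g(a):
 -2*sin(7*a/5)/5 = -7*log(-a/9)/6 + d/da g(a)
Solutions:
 g(a) = C1 + 7*a*log(-a)/6 - 7*a*log(3)/3 - 7*a/6 + 2*cos(7*a/5)/7


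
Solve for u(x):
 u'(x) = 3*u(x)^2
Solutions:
 u(x) = -1/(C1 + 3*x)


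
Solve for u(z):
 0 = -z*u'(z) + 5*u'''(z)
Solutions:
 u(z) = C1 + Integral(C2*airyai(5^(2/3)*z/5) + C3*airybi(5^(2/3)*z/5), z)


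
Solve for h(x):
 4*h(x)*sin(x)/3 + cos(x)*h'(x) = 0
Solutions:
 h(x) = C1*cos(x)^(4/3)


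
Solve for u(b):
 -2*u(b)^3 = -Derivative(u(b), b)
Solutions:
 u(b) = -sqrt(2)*sqrt(-1/(C1 + 2*b))/2
 u(b) = sqrt(2)*sqrt(-1/(C1 + 2*b))/2


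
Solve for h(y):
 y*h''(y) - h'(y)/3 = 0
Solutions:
 h(y) = C1 + C2*y^(4/3)


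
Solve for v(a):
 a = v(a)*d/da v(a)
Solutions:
 v(a) = -sqrt(C1 + a^2)
 v(a) = sqrt(C1 + a^2)


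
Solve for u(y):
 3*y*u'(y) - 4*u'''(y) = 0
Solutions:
 u(y) = C1 + Integral(C2*airyai(6^(1/3)*y/2) + C3*airybi(6^(1/3)*y/2), y)


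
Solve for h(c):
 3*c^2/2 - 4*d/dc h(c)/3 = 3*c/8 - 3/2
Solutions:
 h(c) = C1 + 3*c^3/8 - 9*c^2/64 + 9*c/8


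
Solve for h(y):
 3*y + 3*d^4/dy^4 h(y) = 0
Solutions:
 h(y) = C1 + C2*y + C3*y^2 + C4*y^3 - y^5/120


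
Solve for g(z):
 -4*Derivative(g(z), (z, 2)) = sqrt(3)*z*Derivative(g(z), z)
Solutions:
 g(z) = C1 + C2*erf(sqrt(2)*3^(1/4)*z/4)


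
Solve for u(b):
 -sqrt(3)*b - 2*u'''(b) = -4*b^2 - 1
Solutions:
 u(b) = C1 + C2*b + C3*b^2 + b^5/30 - sqrt(3)*b^4/48 + b^3/12


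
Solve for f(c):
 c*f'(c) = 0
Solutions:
 f(c) = C1


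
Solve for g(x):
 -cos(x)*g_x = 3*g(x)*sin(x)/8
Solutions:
 g(x) = C1*cos(x)^(3/8)


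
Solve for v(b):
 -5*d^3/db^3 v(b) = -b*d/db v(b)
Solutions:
 v(b) = C1 + Integral(C2*airyai(5^(2/3)*b/5) + C3*airybi(5^(2/3)*b/5), b)


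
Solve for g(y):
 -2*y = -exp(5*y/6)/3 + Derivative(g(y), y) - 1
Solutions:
 g(y) = C1 - y^2 + y + 2*exp(5*y/6)/5


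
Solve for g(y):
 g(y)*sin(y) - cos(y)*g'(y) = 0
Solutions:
 g(y) = C1/cos(y)


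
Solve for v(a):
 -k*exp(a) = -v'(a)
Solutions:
 v(a) = C1 + k*exp(a)


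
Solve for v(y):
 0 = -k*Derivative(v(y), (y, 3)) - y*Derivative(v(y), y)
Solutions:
 v(y) = C1 + Integral(C2*airyai(y*(-1/k)^(1/3)) + C3*airybi(y*(-1/k)^(1/3)), y)


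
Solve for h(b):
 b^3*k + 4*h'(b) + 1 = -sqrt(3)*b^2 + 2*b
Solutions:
 h(b) = C1 - b^4*k/16 - sqrt(3)*b^3/12 + b^2/4 - b/4


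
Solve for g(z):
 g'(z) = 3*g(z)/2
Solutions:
 g(z) = C1*exp(3*z/2)


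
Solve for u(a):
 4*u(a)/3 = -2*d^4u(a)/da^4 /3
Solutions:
 u(a) = (C1*sin(2^(3/4)*a/2) + C2*cos(2^(3/4)*a/2))*exp(-2^(3/4)*a/2) + (C3*sin(2^(3/4)*a/2) + C4*cos(2^(3/4)*a/2))*exp(2^(3/4)*a/2)


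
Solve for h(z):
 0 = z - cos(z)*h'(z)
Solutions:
 h(z) = C1 + Integral(z/cos(z), z)


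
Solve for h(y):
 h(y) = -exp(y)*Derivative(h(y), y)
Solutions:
 h(y) = C1*exp(exp(-y))


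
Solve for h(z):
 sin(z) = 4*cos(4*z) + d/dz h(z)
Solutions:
 h(z) = C1 - sin(4*z) - cos(z)


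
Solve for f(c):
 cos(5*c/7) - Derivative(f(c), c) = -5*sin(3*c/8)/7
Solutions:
 f(c) = C1 + 7*sin(5*c/7)/5 - 40*cos(3*c/8)/21


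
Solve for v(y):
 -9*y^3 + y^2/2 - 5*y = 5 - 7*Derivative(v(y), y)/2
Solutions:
 v(y) = C1 + 9*y^4/14 - y^3/21 + 5*y^2/7 + 10*y/7


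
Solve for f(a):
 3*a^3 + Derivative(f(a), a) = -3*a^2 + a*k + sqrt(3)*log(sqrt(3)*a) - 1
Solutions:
 f(a) = C1 - 3*a^4/4 - a^3 + a^2*k/2 + sqrt(3)*a*log(a) - sqrt(3)*a - a + sqrt(3)*a*log(3)/2


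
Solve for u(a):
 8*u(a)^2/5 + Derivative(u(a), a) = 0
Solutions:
 u(a) = 5/(C1 + 8*a)


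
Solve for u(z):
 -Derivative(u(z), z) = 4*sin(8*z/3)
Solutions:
 u(z) = C1 + 3*cos(8*z/3)/2


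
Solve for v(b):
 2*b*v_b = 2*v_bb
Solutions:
 v(b) = C1 + C2*erfi(sqrt(2)*b/2)


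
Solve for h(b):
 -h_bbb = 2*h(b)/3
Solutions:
 h(b) = C3*exp(-2^(1/3)*3^(2/3)*b/3) + (C1*sin(2^(1/3)*3^(1/6)*b/2) + C2*cos(2^(1/3)*3^(1/6)*b/2))*exp(2^(1/3)*3^(2/3)*b/6)


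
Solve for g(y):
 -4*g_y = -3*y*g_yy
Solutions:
 g(y) = C1 + C2*y^(7/3)


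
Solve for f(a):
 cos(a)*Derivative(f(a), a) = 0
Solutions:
 f(a) = C1


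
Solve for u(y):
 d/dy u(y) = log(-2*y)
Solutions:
 u(y) = C1 + y*log(-y) + y*(-1 + log(2))


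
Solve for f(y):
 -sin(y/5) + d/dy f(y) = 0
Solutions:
 f(y) = C1 - 5*cos(y/5)


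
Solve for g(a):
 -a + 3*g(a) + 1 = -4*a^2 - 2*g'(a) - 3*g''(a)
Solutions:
 g(a) = -4*a^2/3 + 19*a/9 + (C1*sin(2*sqrt(2)*a/3) + C2*cos(2*sqrt(2)*a/3))*exp(-a/3) + 25/27


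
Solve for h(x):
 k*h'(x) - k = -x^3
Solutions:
 h(x) = C1 + x - x^4/(4*k)


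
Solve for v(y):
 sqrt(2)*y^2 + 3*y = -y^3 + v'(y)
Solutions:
 v(y) = C1 + y^4/4 + sqrt(2)*y^3/3 + 3*y^2/2


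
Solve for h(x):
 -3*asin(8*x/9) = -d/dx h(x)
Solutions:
 h(x) = C1 + 3*x*asin(8*x/9) + 3*sqrt(81 - 64*x^2)/8


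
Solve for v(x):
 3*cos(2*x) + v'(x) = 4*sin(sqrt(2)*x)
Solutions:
 v(x) = C1 - 3*sin(2*x)/2 - 2*sqrt(2)*cos(sqrt(2)*x)


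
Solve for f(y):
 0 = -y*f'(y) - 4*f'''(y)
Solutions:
 f(y) = C1 + Integral(C2*airyai(-2^(1/3)*y/2) + C3*airybi(-2^(1/3)*y/2), y)


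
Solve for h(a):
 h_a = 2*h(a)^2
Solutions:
 h(a) = -1/(C1 + 2*a)


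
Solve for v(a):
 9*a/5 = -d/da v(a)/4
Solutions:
 v(a) = C1 - 18*a^2/5


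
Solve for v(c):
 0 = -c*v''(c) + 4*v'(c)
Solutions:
 v(c) = C1 + C2*c^5


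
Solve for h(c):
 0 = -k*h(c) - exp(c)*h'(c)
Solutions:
 h(c) = C1*exp(k*exp(-c))


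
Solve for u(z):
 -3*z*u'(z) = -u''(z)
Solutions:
 u(z) = C1 + C2*erfi(sqrt(6)*z/2)


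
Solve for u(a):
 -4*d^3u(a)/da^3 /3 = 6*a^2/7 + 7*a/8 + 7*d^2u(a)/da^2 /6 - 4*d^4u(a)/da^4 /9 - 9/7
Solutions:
 u(a) = C1 + C2*a + C3*exp(a*(6 - sqrt(78))/4) + C4*exp(a*(6 + sqrt(78))/4) - 3*a^4/49 + 425*a^3/2744 - 624*a^2/2401


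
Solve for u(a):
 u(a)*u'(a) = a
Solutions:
 u(a) = -sqrt(C1 + a^2)
 u(a) = sqrt(C1 + a^2)


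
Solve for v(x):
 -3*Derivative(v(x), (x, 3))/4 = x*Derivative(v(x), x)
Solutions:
 v(x) = C1 + Integral(C2*airyai(-6^(2/3)*x/3) + C3*airybi(-6^(2/3)*x/3), x)


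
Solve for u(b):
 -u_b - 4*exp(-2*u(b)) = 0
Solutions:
 u(b) = log(-sqrt(C1 - 8*b))
 u(b) = log(C1 - 8*b)/2


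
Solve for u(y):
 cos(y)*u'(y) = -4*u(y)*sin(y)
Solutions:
 u(y) = C1*cos(y)^4


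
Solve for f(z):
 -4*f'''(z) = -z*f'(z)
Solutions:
 f(z) = C1 + Integral(C2*airyai(2^(1/3)*z/2) + C3*airybi(2^(1/3)*z/2), z)


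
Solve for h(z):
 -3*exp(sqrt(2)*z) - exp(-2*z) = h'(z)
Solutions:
 h(z) = C1 - 3*sqrt(2)*exp(sqrt(2)*z)/2 + exp(-2*z)/2


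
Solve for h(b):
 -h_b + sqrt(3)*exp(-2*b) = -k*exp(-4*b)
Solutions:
 h(b) = C1 - k*exp(-4*b)/4 - sqrt(3)*exp(-2*b)/2


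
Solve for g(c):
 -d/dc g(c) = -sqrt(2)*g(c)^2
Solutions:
 g(c) = -1/(C1 + sqrt(2)*c)


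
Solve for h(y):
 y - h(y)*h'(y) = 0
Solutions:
 h(y) = -sqrt(C1 + y^2)
 h(y) = sqrt(C1 + y^2)


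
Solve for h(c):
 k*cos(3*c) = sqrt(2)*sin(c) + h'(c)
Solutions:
 h(c) = C1 + k*sin(3*c)/3 + sqrt(2)*cos(c)


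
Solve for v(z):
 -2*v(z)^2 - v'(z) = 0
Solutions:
 v(z) = 1/(C1 + 2*z)


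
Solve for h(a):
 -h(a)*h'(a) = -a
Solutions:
 h(a) = -sqrt(C1 + a^2)
 h(a) = sqrt(C1 + a^2)


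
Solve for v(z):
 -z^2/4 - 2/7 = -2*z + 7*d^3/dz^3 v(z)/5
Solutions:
 v(z) = C1 + C2*z + C3*z^2 - z^5/336 + 5*z^4/84 - 5*z^3/147


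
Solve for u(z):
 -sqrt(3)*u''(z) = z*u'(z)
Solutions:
 u(z) = C1 + C2*erf(sqrt(2)*3^(3/4)*z/6)


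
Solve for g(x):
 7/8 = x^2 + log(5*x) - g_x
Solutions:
 g(x) = C1 + x^3/3 + x*log(x) - 15*x/8 + x*log(5)


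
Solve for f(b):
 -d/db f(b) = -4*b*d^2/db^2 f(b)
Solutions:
 f(b) = C1 + C2*b^(5/4)


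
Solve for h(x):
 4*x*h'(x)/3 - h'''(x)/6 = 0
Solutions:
 h(x) = C1 + Integral(C2*airyai(2*x) + C3*airybi(2*x), x)


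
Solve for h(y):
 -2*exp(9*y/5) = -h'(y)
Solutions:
 h(y) = C1 + 10*exp(9*y/5)/9


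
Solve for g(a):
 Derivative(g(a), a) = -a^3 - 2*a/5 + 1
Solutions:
 g(a) = C1 - a^4/4 - a^2/5 + a


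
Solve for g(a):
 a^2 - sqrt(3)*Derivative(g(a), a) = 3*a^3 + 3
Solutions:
 g(a) = C1 - sqrt(3)*a^4/4 + sqrt(3)*a^3/9 - sqrt(3)*a


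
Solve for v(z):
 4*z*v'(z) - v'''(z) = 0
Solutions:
 v(z) = C1 + Integral(C2*airyai(2^(2/3)*z) + C3*airybi(2^(2/3)*z), z)


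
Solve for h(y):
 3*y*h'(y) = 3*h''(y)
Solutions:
 h(y) = C1 + C2*erfi(sqrt(2)*y/2)


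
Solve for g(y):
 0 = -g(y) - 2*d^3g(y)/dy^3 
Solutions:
 g(y) = C3*exp(-2^(2/3)*y/2) + (C1*sin(2^(2/3)*sqrt(3)*y/4) + C2*cos(2^(2/3)*sqrt(3)*y/4))*exp(2^(2/3)*y/4)


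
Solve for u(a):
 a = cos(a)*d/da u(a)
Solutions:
 u(a) = C1 + Integral(a/cos(a), a)


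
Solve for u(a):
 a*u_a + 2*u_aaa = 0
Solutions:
 u(a) = C1 + Integral(C2*airyai(-2^(2/3)*a/2) + C3*airybi(-2^(2/3)*a/2), a)


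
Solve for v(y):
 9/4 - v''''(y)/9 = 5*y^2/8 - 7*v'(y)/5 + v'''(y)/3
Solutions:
 v(y) = C1 + C2*exp(-y*(10^(1/3)/(2*(3*sqrt(301) + 53)^(1/3)) + 1 + 10^(2/3)*(3*sqrt(301) + 53)^(1/3)/20))*sin(10^(1/3)*sqrt(3)*y*(-10^(1/3)*(3*sqrt(301) + 53)^(1/3) + 10/(3*sqrt(301) + 53)^(1/3))/20) + C3*exp(-y*(10^(1/3)/(2*(3*sqrt(301) + 53)^(1/3)) + 1 + 10^(2/3)*(3*sqrt(301) + 53)^(1/3)/20))*cos(10^(1/3)*sqrt(3)*y*(-10^(1/3)*(3*sqrt(301) + 53)^(1/3) + 10/(3*sqrt(301) + 53)^(1/3))/20) + C4*exp(y*(-1 + 10^(1/3)/(3*sqrt(301) + 53)^(1/3) + 10^(2/3)*(3*sqrt(301) + 53)^(1/3)/10)) + 25*y^3/168 - 205*y/147


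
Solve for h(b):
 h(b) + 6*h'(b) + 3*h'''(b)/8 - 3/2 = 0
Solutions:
 h(b) = C1*exp(6^(1/3)*b*(-8*3^(1/3)/(3 + sqrt(777))^(1/3) + 2^(1/3)*(3 + sqrt(777))^(1/3))/6)*sin(2^(1/3)*3^(1/6)*b*(4/(3 + sqrt(777))^(1/3) + 2^(1/3)*3^(2/3)*(3 + sqrt(777))^(1/3)/6)) + C2*exp(6^(1/3)*b*(-8*3^(1/3)/(3 + sqrt(777))^(1/3) + 2^(1/3)*(3 + sqrt(777))^(1/3))/6)*cos(2^(1/3)*3^(1/6)*b*(4/(3 + sqrt(777))^(1/3) + 2^(1/3)*3^(2/3)*(3 + sqrt(777))^(1/3)/6)) + C3*exp(-6^(1/3)*b*(-8*3^(1/3)/(3 + sqrt(777))^(1/3) + 2^(1/3)*(3 + sqrt(777))^(1/3))/3) + 3/2


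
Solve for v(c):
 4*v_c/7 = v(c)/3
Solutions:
 v(c) = C1*exp(7*c/12)


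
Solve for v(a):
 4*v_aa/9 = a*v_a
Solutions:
 v(a) = C1 + C2*erfi(3*sqrt(2)*a/4)


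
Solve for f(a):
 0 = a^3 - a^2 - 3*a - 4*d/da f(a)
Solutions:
 f(a) = C1 + a^4/16 - a^3/12 - 3*a^2/8


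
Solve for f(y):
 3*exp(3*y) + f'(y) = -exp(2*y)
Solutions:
 f(y) = C1 - exp(3*y) - exp(2*y)/2


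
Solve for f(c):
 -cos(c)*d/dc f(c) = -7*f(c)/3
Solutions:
 f(c) = C1*(sin(c) + 1)^(7/6)/(sin(c) - 1)^(7/6)


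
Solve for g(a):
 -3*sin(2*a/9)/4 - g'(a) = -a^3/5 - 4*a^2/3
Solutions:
 g(a) = C1 + a^4/20 + 4*a^3/9 + 27*cos(2*a/9)/8


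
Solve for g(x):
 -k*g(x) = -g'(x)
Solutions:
 g(x) = C1*exp(k*x)


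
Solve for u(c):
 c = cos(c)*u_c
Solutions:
 u(c) = C1 + Integral(c/cos(c), c)


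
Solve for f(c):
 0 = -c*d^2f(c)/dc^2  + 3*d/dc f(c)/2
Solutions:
 f(c) = C1 + C2*c^(5/2)


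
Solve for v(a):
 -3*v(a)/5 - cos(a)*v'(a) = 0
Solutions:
 v(a) = C1*(sin(a) - 1)^(3/10)/(sin(a) + 1)^(3/10)


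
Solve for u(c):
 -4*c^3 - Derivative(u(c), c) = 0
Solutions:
 u(c) = C1 - c^4


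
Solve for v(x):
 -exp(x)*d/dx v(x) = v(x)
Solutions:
 v(x) = C1*exp(exp(-x))


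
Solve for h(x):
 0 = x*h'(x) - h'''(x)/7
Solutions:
 h(x) = C1 + Integral(C2*airyai(7^(1/3)*x) + C3*airybi(7^(1/3)*x), x)


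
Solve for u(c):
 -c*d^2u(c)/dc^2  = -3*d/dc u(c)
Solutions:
 u(c) = C1 + C2*c^4


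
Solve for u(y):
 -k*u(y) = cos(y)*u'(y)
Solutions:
 u(y) = C1*exp(k*(log(sin(y) - 1) - log(sin(y) + 1))/2)


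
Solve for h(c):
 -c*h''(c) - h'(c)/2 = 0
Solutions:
 h(c) = C1 + C2*sqrt(c)


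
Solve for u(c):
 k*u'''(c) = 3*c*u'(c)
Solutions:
 u(c) = C1 + Integral(C2*airyai(3^(1/3)*c*(1/k)^(1/3)) + C3*airybi(3^(1/3)*c*(1/k)^(1/3)), c)


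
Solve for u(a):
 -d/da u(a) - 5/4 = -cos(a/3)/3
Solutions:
 u(a) = C1 - 5*a/4 + sin(a/3)


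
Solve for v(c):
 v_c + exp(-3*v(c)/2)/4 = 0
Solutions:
 v(c) = 2*log(C1 - 3*c/8)/3
 v(c) = 2*log((-3^(1/3) - 3^(5/6)*I)*(C1 - c)^(1/3)/4)
 v(c) = 2*log((-3^(1/3) + 3^(5/6)*I)*(C1 - c)^(1/3)/4)


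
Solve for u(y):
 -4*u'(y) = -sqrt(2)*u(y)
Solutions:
 u(y) = C1*exp(sqrt(2)*y/4)


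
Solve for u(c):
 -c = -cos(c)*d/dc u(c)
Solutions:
 u(c) = C1 + Integral(c/cos(c), c)


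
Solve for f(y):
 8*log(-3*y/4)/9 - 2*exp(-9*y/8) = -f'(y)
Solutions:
 f(y) = C1 - 8*y*log(-y)/9 + 8*y*(-log(3) + 1 + 2*log(2))/9 - 16*exp(-9*y/8)/9


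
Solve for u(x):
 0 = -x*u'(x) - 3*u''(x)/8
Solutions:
 u(x) = C1 + C2*erf(2*sqrt(3)*x/3)


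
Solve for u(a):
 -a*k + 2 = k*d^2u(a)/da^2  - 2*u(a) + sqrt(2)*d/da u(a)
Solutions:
 u(a) = C1*exp(sqrt(2)*a*(sqrt(4*k + 1) - 1)/(2*k)) + C2*exp(-sqrt(2)*a*(sqrt(4*k + 1) + 1)/(2*k)) + a*k/2 + sqrt(2)*k/4 - 1


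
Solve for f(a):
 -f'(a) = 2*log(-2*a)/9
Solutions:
 f(a) = C1 - 2*a*log(-a)/9 + 2*a*(1 - log(2))/9


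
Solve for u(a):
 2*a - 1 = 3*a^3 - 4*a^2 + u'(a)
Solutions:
 u(a) = C1 - 3*a^4/4 + 4*a^3/3 + a^2 - a


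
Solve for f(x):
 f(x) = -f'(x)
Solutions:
 f(x) = C1*exp(-x)


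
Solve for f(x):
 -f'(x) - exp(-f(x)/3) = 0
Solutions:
 f(x) = 3*log(C1 - x/3)


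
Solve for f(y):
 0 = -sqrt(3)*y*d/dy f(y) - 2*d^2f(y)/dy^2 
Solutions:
 f(y) = C1 + C2*erf(3^(1/4)*y/2)


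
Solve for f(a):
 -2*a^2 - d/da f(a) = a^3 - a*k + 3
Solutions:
 f(a) = C1 - a^4/4 - 2*a^3/3 + a^2*k/2 - 3*a


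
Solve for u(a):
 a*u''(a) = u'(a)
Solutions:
 u(a) = C1 + C2*a^2


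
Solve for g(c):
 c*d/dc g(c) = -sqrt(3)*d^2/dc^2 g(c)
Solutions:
 g(c) = C1 + C2*erf(sqrt(2)*3^(3/4)*c/6)


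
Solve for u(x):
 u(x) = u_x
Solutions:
 u(x) = C1*exp(x)


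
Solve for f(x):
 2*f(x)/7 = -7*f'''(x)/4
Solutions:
 f(x) = C3*exp(-2*7^(1/3)*x/7) + (C1*sin(sqrt(3)*7^(1/3)*x/7) + C2*cos(sqrt(3)*7^(1/3)*x/7))*exp(7^(1/3)*x/7)


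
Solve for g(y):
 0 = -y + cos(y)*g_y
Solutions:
 g(y) = C1 + Integral(y/cos(y), y)


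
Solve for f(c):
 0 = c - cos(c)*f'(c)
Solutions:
 f(c) = C1 + Integral(c/cos(c), c)


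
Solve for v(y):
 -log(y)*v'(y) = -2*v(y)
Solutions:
 v(y) = C1*exp(2*li(y))


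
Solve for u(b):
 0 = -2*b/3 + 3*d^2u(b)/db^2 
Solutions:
 u(b) = C1 + C2*b + b^3/27


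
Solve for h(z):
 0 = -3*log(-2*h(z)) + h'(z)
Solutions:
 -Integral(1/(log(-_y) + log(2)), (_y, h(z)))/3 = C1 - z


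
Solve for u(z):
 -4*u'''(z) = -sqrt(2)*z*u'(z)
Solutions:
 u(z) = C1 + Integral(C2*airyai(sqrt(2)*z/2) + C3*airybi(sqrt(2)*z/2), z)


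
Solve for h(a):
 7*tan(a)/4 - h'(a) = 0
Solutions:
 h(a) = C1 - 7*log(cos(a))/4


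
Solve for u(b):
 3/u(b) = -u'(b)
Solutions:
 u(b) = -sqrt(C1 - 6*b)
 u(b) = sqrt(C1 - 6*b)


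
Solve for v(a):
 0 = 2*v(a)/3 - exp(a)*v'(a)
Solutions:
 v(a) = C1*exp(-2*exp(-a)/3)


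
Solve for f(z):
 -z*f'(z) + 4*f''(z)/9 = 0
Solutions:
 f(z) = C1 + C2*erfi(3*sqrt(2)*z/4)


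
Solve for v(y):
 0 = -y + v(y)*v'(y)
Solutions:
 v(y) = -sqrt(C1 + y^2)
 v(y) = sqrt(C1 + y^2)


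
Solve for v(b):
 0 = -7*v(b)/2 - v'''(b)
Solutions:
 v(b) = C3*exp(-2^(2/3)*7^(1/3)*b/2) + (C1*sin(2^(2/3)*sqrt(3)*7^(1/3)*b/4) + C2*cos(2^(2/3)*sqrt(3)*7^(1/3)*b/4))*exp(2^(2/3)*7^(1/3)*b/4)


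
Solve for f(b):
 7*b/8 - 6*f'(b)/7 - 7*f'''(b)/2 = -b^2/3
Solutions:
 f(b) = C1 + C2*sin(2*sqrt(3)*b/7) + C3*cos(2*sqrt(3)*b/7) + 7*b^3/54 + 49*b^2/96 - 343*b/108


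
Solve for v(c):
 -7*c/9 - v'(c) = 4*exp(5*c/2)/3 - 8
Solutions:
 v(c) = C1 - 7*c^2/18 + 8*c - 8*exp(5*c/2)/15


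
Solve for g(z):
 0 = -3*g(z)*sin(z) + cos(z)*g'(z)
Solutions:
 g(z) = C1/cos(z)^3


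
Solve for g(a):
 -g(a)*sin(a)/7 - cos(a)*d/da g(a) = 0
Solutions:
 g(a) = C1*cos(a)^(1/7)


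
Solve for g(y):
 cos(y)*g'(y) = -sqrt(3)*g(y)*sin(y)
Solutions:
 g(y) = C1*cos(y)^(sqrt(3))


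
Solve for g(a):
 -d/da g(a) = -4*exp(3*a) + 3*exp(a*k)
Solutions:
 g(a) = C1 + 4*exp(3*a)/3 - 3*exp(a*k)/k


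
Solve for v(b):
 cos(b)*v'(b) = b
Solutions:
 v(b) = C1 + Integral(b/cos(b), b)


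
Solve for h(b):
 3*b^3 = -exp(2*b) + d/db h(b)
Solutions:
 h(b) = C1 + 3*b^4/4 + exp(2*b)/2


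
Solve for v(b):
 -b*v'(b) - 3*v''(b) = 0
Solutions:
 v(b) = C1 + C2*erf(sqrt(6)*b/6)


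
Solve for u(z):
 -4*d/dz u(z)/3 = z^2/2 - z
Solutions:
 u(z) = C1 - z^3/8 + 3*z^2/8


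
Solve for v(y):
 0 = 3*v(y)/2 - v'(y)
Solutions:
 v(y) = C1*exp(3*y/2)


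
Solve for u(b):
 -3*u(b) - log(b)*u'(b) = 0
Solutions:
 u(b) = C1*exp(-3*li(b))


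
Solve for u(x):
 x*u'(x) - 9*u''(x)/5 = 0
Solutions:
 u(x) = C1 + C2*erfi(sqrt(10)*x/6)


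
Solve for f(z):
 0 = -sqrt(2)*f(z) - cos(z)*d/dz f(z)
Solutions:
 f(z) = C1*(sin(z) - 1)^(sqrt(2)/2)/(sin(z) + 1)^(sqrt(2)/2)


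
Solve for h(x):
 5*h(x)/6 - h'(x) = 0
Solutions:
 h(x) = C1*exp(5*x/6)


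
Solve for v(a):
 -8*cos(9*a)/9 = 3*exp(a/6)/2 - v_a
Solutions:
 v(a) = C1 + 9*exp(a/6) + 8*sin(9*a)/81


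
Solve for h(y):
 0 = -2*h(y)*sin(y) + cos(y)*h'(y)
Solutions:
 h(y) = C1/cos(y)^2


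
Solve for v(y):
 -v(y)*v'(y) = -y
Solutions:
 v(y) = -sqrt(C1 + y^2)
 v(y) = sqrt(C1 + y^2)


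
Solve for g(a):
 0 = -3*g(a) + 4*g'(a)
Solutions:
 g(a) = C1*exp(3*a/4)


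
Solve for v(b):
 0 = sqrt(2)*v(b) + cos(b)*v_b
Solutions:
 v(b) = C1*(sin(b) - 1)^(sqrt(2)/2)/(sin(b) + 1)^(sqrt(2)/2)


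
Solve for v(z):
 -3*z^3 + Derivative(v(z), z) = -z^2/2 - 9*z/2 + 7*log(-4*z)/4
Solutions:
 v(z) = C1 + 3*z^4/4 - z^3/6 - 9*z^2/4 + 7*z*log(-z)/4 + 7*z*(-1 + 2*log(2))/4


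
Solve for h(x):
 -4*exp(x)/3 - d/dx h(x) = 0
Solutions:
 h(x) = C1 - 4*exp(x)/3


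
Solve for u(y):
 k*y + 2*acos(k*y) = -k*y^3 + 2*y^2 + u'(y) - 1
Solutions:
 u(y) = C1 + k*y^4/4 + k*y^2/2 - 2*y^3/3 + y + 2*Piecewise((y*acos(k*y) - sqrt(-k^2*y^2 + 1)/k, Ne(k, 0)), (pi*y/2, True))


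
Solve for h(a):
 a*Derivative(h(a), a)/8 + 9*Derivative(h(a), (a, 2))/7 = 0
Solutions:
 h(a) = C1 + C2*erf(sqrt(7)*a/12)


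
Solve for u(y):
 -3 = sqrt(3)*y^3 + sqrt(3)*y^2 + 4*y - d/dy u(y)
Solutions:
 u(y) = C1 + sqrt(3)*y^4/4 + sqrt(3)*y^3/3 + 2*y^2 + 3*y


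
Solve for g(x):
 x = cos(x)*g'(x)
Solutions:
 g(x) = C1 + Integral(x/cos(x), x)


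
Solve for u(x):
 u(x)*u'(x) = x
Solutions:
 u(x) = -sqrt(C1 + x^2)
 u(x) = sqrt(C1 + x^2)


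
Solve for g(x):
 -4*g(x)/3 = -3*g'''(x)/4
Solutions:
 g(x) = C3*exp(2*6^(1/3)*x/3) + (C1*sin(2^(1/3)*3^(5/6)*x/3) + C2*cos(2^(1/3)*3^(5/6)*x/3))*exp(-6^(1/3)*x/3)


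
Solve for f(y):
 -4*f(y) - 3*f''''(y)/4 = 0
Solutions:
 f(y) = (C1*sin(sqrt(2)*3^(3/4)*y/3) + C2*cos(sqrt(2)*3^(3/4)*y/3))*exp(-sqrt(2)*3^(3/4)*y/3) + (C3*sin(sqrt(2)*3^(3/4)*y/3) + C4*cos(sqrt(2)*3^(3/4)*y/3))*exp(sqrt(2)*3^(3/4)*y/3)


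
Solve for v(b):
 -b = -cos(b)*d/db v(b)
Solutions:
 v(b) = C1 + Integral(b/cos(b), b)


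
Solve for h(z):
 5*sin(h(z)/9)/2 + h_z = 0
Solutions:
 5*z/2 + 9*log(cos(h(z)/9) - 1)/2 - 9*log(cos(h(z)/9) + 1)/2 = C1


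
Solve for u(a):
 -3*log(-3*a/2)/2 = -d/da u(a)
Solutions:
 u(a) = C1 + 3*a*log(-a)/2 + 3*a*(-1 - log(2) + log(3))/2


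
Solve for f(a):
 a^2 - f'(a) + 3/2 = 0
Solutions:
 f(a) = C1 + a^3/3 + 3*a/2


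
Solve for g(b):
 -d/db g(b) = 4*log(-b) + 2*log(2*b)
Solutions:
 g(b) = C1 - 6*b*log(b) + 2*b*(-log(2) + 3 - 2*I*pi)


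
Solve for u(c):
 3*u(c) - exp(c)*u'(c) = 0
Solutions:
 u(c) = C1*exp(-3*exp(-c))


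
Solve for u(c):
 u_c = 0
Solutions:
 u(c) = C1


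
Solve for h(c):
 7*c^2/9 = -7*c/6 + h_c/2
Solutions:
 h(c) = C1 + 14*c^3/27 + 7*c^2/6


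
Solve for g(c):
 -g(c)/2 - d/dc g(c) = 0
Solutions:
 g(c) = C1*exp(-c/2)


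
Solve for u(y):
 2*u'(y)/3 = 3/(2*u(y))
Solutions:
 u(y) = -sqrt(C1 + 18*y)/2
 u(y) = sqrt(C1 + 18*y)/2


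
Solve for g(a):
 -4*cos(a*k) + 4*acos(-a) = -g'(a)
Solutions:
 g(a) = C1 - 4*a*acos(-a) - 4*sqrt(1 - a^2) + 4*Piecewise((sin(a*k)/k, Ne(k, 0)), (a, True))


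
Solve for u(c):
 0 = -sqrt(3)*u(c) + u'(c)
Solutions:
 u(c) = C1*exp(sqrt(3)*c)


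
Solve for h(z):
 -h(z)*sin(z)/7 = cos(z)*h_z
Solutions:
 h(z) = C1*cos(z)^(1/7)


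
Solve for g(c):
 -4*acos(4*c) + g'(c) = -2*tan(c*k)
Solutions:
 g(c) = C1 + 4*c*acos(4*c) - sqrt(1 - 16*c^2) - 2*Piecewise((-log(cos(c*k))/k, Ne(k, 0)), (0, True))


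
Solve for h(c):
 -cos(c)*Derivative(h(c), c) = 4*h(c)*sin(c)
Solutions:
 h(c) = C1*cos(c)^4


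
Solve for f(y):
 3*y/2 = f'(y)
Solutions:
 f(y) = C1 + 3*y^2/4


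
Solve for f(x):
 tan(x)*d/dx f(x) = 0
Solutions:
 f(x) = C1


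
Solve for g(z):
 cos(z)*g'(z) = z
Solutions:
 g(z) = C1 + Integral(z/cos(z), z)


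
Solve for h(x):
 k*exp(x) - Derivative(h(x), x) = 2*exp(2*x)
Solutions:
 h(x) = C1 + k*exp(x) - exp(2*x)


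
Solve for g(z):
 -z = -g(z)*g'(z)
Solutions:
 g(z) = -sqrt(C1 + z^2)
 g(z) = sqrt(C1 + z^2)


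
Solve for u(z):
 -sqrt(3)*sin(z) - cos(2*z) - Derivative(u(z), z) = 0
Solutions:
 u(z) = C1 - sin(2*z)/2 + sqrt(3)*cos(z)


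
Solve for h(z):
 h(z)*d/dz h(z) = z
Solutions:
 h(z) = -sqrt(C1 + z^2)
 h(z) = sqrt(C1 + z^2)


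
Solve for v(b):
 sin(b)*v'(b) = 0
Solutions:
 v(b) = C1


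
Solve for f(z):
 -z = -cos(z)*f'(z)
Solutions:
 f(z) = C1 + Integral(z/cos(z), z)


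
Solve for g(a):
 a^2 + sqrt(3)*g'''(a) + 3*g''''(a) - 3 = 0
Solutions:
 g(a) = C1 + C2*a + C3*a^2 + C4*exp(-sqrt(3)*a/3) - sqrt(3)*a^5/180 + a^4/12 - sqrt(3)*a^3/6


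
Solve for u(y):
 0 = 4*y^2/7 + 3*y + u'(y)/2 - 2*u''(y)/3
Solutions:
 u(y) = C1 + C2*exp(3*y/4) - 8*y^3/21 - 95*y^2/21 - 760*y/63


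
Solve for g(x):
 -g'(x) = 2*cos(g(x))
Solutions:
 g(x) = pi - asin((C1 + exp(4*x))/(C1 - exp(4*x)))
 g(x) = asin((C1 + exp(4*x))/(C1 - exp(4*x)))


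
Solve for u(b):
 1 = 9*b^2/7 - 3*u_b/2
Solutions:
 u(b) = C1 + 2*b^3/7 - 2*b/3


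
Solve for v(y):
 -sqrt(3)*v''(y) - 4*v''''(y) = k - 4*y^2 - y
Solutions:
 v(y) = C1 + C2*y + C3*sin(3^(1/4)*y/2) + C4*cos(3^(1/4)*y/2) + sqrt(3)*y^4/9 + sqrt(3)*y^3/18 + y^2*(-sqrt(3)*k - 32)/6


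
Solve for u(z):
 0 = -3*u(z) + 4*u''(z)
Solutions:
 u(z) = C1*exp(-sqrt(3)*z/2) + C2*exp(sqrt(3)*z/2)


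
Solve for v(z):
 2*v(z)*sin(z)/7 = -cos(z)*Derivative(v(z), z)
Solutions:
 v(z) = C1*cos(z)^(2/7)


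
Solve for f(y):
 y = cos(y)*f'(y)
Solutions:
 f(y) = C1 + Integral(y/cos(y), y)


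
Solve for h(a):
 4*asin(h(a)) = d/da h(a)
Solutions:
 Integral(1/asin(_y), (_y, h(a))) = C1 + 4*a


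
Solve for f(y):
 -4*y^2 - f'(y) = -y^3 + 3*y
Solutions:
 f(y) = C1 + y^4/4 - 4*y^3/3 - 3*y^2/2


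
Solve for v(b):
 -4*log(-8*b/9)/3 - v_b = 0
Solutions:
 v(b) = C1 - 4*b*log(-b)/3 + b*(-4*log(2) + 4/3 + 8*log(3)/3)


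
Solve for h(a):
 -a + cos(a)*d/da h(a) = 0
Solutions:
 h(a) = C1 + Integral(a/cos(a), a)


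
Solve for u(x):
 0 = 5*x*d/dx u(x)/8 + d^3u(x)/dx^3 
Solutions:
 u(x) = C1 + Integral(C2*airyai(-5^(1/3)*x/2) + C3*airybi(-5^(1/3)*x/2), x)


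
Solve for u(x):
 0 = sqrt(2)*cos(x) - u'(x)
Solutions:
 u(x) = C1 + sqrt(2)*sin(x)


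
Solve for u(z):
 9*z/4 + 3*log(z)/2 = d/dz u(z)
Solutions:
 u(z) = C1 + 9*z^2/8 + 3*z*log(z)/2 - 3*z/2


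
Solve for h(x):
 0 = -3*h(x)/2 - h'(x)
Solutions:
 h(x) = C1*exp(-3*x/2)


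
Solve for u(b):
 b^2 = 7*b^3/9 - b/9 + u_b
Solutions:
 u(b) = C1 - 7*b^4/36 + b^3/3 + b^2/18


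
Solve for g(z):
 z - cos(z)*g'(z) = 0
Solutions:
 g(z) = C1 + Integral(z/cos(z), z)


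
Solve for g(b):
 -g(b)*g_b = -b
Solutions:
 g(b) = -sqrt(C1 + b^2)
 g(b) = sqrt(C1 + b^2)


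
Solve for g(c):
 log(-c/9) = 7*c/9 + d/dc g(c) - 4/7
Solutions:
 g(c) = C1 - 7*c^2/18 + c*log(-c) + c*(-2*log(3) - 3/7)


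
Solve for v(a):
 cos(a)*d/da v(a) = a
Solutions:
 v(a) = C1 + Integral(a/cos(a), a)


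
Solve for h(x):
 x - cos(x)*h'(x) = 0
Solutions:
 h(x) = C1 + Integral(x/cos(x), x)


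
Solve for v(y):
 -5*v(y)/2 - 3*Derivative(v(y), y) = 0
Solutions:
 v(y) = C1*exp(-5*y/6)


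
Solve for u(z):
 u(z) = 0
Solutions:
 u(z) = 0


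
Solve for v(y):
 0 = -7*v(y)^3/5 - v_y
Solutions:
 v(y) = -sqrt(10)*sqrt(-1/(C1 - 7*y))/2
 v(y) = sqrt(10)*sqrt(-1/(C1 - 7*y))/2


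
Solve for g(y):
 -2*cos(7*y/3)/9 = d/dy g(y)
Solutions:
 g(y) = C1 - 2*sin(7*y/3)/21


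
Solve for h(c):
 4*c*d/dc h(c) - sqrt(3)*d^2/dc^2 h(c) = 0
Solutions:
 h(c) = C1 + C2*erfi(sqrt(2)*3^(3/4)*c/3)


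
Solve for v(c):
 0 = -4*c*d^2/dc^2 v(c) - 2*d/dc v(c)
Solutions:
 v(c) = C1 + C2*sqrt(c)


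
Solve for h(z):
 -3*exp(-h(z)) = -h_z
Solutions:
 h(z) = log(C1 + 3*z)


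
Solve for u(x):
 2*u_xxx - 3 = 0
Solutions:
 u(x) = C1 + C2*x + C3*x^2 + x^3/4


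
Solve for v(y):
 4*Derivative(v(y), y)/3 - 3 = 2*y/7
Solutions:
 v(y) = C1 + 3*y^2/28 + 9*y/4


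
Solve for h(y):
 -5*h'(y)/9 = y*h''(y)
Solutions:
 h(y) = C1 + C2*y^(4/9)


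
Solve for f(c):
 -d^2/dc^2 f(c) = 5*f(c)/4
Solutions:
 f(c) = C1*sin(sqrt(5)*c/2) + C2*cos(sqrt(5)*c/2)


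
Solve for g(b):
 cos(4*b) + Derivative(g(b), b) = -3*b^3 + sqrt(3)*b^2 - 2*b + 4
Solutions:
 g(b) = C1 - 3*b^4/4 + sqrt(3)*b^3/3 - b^2 + 4*b - sin(4*b)/4


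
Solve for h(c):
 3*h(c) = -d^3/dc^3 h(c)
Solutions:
 h(c) = C3*exp(-3^(1/3)*c) + (C1*sin(3^(5/6)*c/2) + C2*cos(3^(5/6)*c/2))*exp(3^(1/3)*c/2)


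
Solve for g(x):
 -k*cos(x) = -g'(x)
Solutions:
 g(x) = C1 + k*sin(x)


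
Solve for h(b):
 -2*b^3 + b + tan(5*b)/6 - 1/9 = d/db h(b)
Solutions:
 h(b) = C1 - b^4/2 + b^2/2 - b/9 - log(cos(5*b))/30


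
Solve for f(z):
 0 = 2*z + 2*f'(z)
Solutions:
 f(z) = C1 - z^2/2


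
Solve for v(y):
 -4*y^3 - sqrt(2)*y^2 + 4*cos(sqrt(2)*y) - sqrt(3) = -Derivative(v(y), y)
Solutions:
 v(y) = C1 + y^4 + sqrt(2)*y^3/3 + sqrt(3)*y - 2*sqrt(2)*sin(sqrt(2)*y)


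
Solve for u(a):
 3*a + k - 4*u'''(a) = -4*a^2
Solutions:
 u(a) = C1 + C2*a + C3*a^2 + a^5/60 + a^4/32 + a^3*k/24


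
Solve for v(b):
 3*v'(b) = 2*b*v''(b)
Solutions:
 v(b) = C1 + C2*b^(5/2)


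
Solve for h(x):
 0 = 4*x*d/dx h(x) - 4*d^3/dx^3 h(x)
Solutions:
 h(x) = C1 + Integral(C2*airyai(x) + C3*airybi(x), x)


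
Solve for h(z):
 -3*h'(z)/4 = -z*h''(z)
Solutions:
 h(z) = C1 + C2*z^(7/4)


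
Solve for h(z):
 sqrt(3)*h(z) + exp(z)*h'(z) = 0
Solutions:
 h(z) = C1*exp(sqrt(3)*exp(-z))


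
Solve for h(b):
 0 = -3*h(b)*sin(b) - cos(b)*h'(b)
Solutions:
 h(b) = C1*cos(b)^3


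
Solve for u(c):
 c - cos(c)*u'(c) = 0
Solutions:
 u(c) = C1 + Integral(c/cos(c), c)


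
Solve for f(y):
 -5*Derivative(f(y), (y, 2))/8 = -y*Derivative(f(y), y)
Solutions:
 f(y) = C1 + C2*erfi(2*sqrt(5)*y/5)


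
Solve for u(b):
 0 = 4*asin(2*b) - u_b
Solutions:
 u(b) = C1 + 4*b*asin(2*b) + 2*sqrt(1 - 4*b^2)


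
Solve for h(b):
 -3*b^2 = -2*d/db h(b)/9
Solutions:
 h(b) = C1 + 9*b^3/2


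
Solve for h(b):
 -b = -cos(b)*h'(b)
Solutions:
 h(b) = C1 + Integral(b/cos(b), b)


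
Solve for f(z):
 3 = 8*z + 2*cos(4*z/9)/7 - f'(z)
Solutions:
 f(z) = C1 + 4*z^2 - 3*z + 9*sin(4*z/9)/14


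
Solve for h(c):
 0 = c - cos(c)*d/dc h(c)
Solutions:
 h(c) = C1 + Integral(c/cos(c), c)


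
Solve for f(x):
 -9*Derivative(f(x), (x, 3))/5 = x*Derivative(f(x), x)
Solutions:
 f(x) = C1 + Integral(C2*airyai(-15^(1/3)*x/3) + C3*airybi(-15^(1/3)*x/3), x)


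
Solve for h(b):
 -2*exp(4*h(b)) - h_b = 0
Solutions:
 h(b) = log(-I*(1/(C1 + 8*b))^(1/4))
 h(b) = log(I*(1/(C1 + 8*b))^(1/4))
 h(b) = log(-(1/(C1 + 8*b))^(1/4))
 h(b) = log(1/(C1 + 8*b))/4


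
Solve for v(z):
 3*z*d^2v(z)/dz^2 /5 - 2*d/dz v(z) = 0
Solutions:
 v(z) = C1 + C2*z^(13/3)


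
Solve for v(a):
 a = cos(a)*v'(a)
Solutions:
 v(a) = C1 + Integral(a/cos(a), a)


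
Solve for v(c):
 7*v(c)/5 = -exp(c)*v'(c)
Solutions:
 v(c) = C1*exp(7*exp(-c)/5)


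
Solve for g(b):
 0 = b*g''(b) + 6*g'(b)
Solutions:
 g(b) = C1 + C2/b^5


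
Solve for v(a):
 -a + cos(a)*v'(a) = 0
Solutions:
 v(a) = C1 + Integral(a/cos(a), a)


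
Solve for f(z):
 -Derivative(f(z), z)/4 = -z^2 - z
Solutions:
 f(z) = C1 + 4*z^3/3 + 2*z^2


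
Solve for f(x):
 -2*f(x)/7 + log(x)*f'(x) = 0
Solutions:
 f(x) = C1*exp(2*li(x)/7)


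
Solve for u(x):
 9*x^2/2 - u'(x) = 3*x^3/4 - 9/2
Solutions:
 u(x) = C1 - 3*x^4/16 + 3*x^3/2 + 9*x/2


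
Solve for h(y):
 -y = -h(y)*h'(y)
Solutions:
 h(y) = -sqrt(C1 + y^2)
 h(y) = sqrt(C1 + y^2)


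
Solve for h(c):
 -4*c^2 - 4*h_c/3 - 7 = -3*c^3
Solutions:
 h(c) = C1 + 9*c^4/16 - c^3 - 21*c/4


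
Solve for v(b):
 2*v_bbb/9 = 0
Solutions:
 v(b) = C1 + C2*b + C3*b^2


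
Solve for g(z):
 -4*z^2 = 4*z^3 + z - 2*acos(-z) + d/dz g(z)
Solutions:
 g(z) = C1 - z^4 - 4*z^3/3 - z^2/2 + 2*z*acos(-z) + 2*sqrt(1 - z^2)


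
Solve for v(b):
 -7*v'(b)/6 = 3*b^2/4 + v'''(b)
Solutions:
 v(b) = C1 + C2*sin(sqrt(42)*b/6) + C3*cos(sqrt(42)*b/6) - 3*b^3/14 + 54*b/49


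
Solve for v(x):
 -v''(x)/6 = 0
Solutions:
 v(x) = C1 + C2*x


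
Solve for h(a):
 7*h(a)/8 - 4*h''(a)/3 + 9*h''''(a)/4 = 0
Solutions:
 h(a) = (C1*sin(2^(3/4)*sqrt(3)*7^(1/4)*a*sin(atan(sqrt(878)/16)/2)/6) + C2*cos(2^(3/4)*sqrt(3)*7^(1/4)*a*sin(atan(sqrt(878)/16)/2)/6))*exp(-2^(3/4)*sqrt(3)*7^(1/4)*a*cos(atan(sqrt(878)/16)/2)/6) + (C3*sin(2^(3/4)*sqrt(3)*7^(1/4)*a*sin(atan(sqrt(878)/16)/2)/6) + C4*cos(2^(3/4)*sqrt(3)*7^(1/4)*a*sin(atan(sqrt(878)/16)/2)/6))*exp(2^(3/4)*sqrt(3)*7^(1/4)*a*cos(atan(sqrt(878)/16)/2)/6)


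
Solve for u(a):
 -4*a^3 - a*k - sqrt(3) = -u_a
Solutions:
 u(a) = C1 + a^4 + a^2*k/2 + sqrt(3)*a


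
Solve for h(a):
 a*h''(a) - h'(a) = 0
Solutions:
 h(a) = C1 + C2*a^2


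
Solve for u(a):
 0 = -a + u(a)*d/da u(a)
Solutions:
 u(a) = -sqrt(C1 + a^2)
 u(a) = sqrt(C1 + a^2)


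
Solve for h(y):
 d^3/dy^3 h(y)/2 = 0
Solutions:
 h(y) = C1 + C2*y + C3*y^2


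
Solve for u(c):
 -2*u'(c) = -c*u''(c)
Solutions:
 u(c) = C1 + C2*c^3


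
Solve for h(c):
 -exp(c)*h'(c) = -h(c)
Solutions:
 h(c) = C1*exp(-exp(-c))


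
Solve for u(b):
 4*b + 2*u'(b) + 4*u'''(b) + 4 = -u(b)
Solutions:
 u(b) = C1*exp(-3^(1/3)*b*(-(9 + sqrt(105))^(1/3) + 2*3^(1/3)/(9 + sqrt(105))^(1/3))/12)*sin(3^(1/6)*b*(6/(9 + sqrt(105))^(1/3) + 3^(2/3)*(9 + sqrt(105))^(1/3))/12) + C2*exp(-3^(1/3)*b*(-(9 + sqrt(105))^(1/3) + 2*3^(1/3)/(9 + sqrt(105))^(1/3))/12)*cos(3^(1/6)*b*(6/(9 + sqrt(105))^(1/3) + 3^(2/3)*(9 + sqrt(105))^(1/3))/12) + C3*exp(3^(1/3)*b*(-(9 + sqrt(105))^(1/3) + 2*3^(1/3)/(9 + sqrt(105))^(1/3))/6) - 4*b + 4


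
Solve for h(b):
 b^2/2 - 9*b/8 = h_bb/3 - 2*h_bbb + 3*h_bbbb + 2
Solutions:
 h(b) = C1 + C4*exp(b/3) + b^4/8 + 39*b^3/16 + 219*b^2/8 + b*(C2 + C3*exp(b)^(1/3))


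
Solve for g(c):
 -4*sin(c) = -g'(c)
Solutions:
 g(c) = C1 - 4*cos(c)


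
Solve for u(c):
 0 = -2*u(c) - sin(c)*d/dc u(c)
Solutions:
 u(c) = C1*(cos(c) + 1)/(cos(c) - 1)


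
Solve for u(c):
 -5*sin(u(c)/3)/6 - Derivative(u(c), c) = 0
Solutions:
 5*c/6 + 3*log(cos(u(c)/3) - 1)/2 - 3*log(cos(u(c)/3) + 1)/2 = C1


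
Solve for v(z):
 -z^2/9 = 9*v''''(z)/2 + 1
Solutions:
 v(z) = C1 + C2*z + C3*z^2 + C4*z^3 - z^6/14580 - z^4/108


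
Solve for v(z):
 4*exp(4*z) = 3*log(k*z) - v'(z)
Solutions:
 v(z) = C1 + 3*z*log(k*z) - 3*z - exp(4*z)


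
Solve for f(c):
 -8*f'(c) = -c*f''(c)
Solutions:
 f(c) = C1 + C2*c^9


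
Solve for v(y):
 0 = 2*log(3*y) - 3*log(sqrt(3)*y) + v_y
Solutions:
 v(y) = C1 + y*log(y) - y - y*log(3)/2


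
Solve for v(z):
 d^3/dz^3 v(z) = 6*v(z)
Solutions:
 v(z) = C3*exp(6^(1/3)*z) + (C1*sin(2^(1/3)*3^(5/6)*z/2) + C2*cos(2^(1/3)*3^(5/6)*z/2))*exp(-6^(1/3)*z/2)


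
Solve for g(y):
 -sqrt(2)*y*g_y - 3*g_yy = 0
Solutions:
 g(y) = C1 + C2*erf(2^(3/4)*sqrt(3)*y/6)


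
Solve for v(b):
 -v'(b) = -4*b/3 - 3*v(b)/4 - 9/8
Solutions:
 v(b) = C1*exp(3*b/4) - 16*b/9 - 209/54


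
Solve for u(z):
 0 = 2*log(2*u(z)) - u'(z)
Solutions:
 -Integral(1/(log(_y) + log(2)), (_y, u(z)))/2 = C1 - z


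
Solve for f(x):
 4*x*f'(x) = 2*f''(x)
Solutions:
 f(x) = C1 + C2*erfi(x)


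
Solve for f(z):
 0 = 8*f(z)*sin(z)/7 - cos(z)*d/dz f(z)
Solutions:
 f(z) = C1/cos(z)^(8/7)


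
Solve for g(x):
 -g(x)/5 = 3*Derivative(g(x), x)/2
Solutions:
 g(x) = C1*exp(-2*x/15)


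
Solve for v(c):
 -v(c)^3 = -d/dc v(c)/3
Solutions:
 v(c) = -sqrt(2)*sqrt(-1/(C1 + 3*c))/2
 v(c) = sqrt(2)*sqrt(-1/(C1 + 3*c))/2


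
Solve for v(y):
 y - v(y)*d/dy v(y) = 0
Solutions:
 v(y) = -sqrt(C1 + y^2)
 v(y) = sqrt(C1 + y^2)


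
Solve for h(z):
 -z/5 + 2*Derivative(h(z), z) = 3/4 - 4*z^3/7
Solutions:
 h(z) = C1 - z^4/14 + z^2/20 + 3*z/8


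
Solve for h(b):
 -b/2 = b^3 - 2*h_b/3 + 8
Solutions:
 h(b) = C1 + 3*b^4/8 + 3*b^2/8 + 12*b


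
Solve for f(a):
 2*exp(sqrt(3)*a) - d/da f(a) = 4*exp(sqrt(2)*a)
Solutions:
 f(a) = C1 - 2*sqrt(2)*exp(sqrt(2)*a) + 2*sqrt(3)*exp(sqrt(3)*a)/3


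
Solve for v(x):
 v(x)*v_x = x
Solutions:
 v(x) = -sqrt(C1 + x^2)
 v(x) = sqrt(C1 + x^2)


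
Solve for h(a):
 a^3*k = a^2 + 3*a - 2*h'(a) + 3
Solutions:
 h(a) = C1 - a^4*k/8 + a^3/6 + 3*a^2/4 + 3*a/2


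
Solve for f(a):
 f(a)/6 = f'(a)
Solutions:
 f(a) = C1*exp(a/6)


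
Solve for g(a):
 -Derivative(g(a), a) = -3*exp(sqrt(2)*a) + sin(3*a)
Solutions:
 g(a) = C1 + 3*sqrt(2)*exp(sqrt(2)*a)/2 + cos(3*a)/3


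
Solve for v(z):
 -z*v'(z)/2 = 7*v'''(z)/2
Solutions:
 v(z) = C1 + Integral(C2*airyai(-7^(2/3)*z/7) + C3*airybi(-7^(2/3)*z/7), z)


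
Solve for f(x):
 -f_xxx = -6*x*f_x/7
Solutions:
 f(x) = C1 + Integral(C2*airyai(6^(1/3)*7^(2/3)*x/7) + C3*airybi(6^(1/3)*7^(2/3)*x/7), x)


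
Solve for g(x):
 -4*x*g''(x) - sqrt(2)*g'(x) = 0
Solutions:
 g(x) = C1 + C2*x^(1 - sqrt(2)/4)


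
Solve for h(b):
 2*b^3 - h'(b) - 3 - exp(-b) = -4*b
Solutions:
 h(b) = C1 + b^4/2 + 2*b^2 - 3*b + exp(-b)


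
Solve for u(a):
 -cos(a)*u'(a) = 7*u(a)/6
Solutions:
 u(a) = C1*(sin(a) - 1)^(7/12)/(sin(a) + 1)^(7/12)


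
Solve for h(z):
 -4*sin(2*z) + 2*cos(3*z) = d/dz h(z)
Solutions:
 h(z) = C1 + 2*sin(3*z)/3 + 2*cos(2*z)


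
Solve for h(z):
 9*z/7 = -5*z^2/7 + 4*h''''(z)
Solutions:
 h(z) = C1 + C2*z + C3*z^2 + C4*z^3 + z^6/2016 + 3*z^5/1120


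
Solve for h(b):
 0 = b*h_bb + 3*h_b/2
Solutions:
 h(b) = C1 + C2/sqrt(b)


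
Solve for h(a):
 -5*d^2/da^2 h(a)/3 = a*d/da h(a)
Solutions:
 h(a) = C1 + C2*erf(sqrt(30)*a/10)


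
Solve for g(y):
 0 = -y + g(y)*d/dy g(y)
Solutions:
 g(y) = -sqrt(C1 + y^2)
 g(y) = sqrt(C1 + y^2)


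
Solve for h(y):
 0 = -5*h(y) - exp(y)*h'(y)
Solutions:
 h(y) = C1*exp(5*exp(-y))


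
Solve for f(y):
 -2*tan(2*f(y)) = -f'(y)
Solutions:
 f(y) = -asin(C1*exp(4*y))/2 + pi/2
 f(y) = asin(C1*exp(4*y))/2


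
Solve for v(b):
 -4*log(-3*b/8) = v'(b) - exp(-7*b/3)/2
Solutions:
 v(b) = C1 - 4*b*log(-b) + 4*b*(-log(3) + 1 + 3*log(2)) - 3*exp(-7*b/3)/14


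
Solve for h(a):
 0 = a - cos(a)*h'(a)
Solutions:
 h(a) = C1 + Integral(a/cos(a), a)


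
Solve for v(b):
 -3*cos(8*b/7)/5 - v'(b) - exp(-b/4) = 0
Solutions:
 v(b) = C1 - 21*sin(8*b/7)/40 + 4*exp(-b/4)


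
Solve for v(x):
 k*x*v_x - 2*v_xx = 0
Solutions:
 v(x) = Piecewise((-sqrt(pi)*C1*erf(x*sqrt(-k)/2)/sqrt(-k) - C2, (k > 0) | (k < 0)), (-C1*x - C2, True))


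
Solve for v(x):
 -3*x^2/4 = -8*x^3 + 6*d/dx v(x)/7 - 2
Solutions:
 v(x) = C1 + 7*x^4/3 - 7*x^3/24 + 7*x/3


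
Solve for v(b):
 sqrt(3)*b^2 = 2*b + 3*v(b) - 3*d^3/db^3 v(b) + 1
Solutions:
 v(b) = C3*exp(b) + sqrt(3)*b^2/3 - 2*b/3 + (C1*sin(sqrt(3)*b/2) + C2*cos(sqrt(3)*b/2))*exp(-b/2) - 1/3


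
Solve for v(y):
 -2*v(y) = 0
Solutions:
 v(y) = 0


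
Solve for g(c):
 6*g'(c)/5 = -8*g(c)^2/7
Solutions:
 g(c) = 21/(C1 + 20*c)


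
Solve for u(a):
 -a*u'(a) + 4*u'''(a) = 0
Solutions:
 u(a) = C1 + Integral(C2*airyai(2^(1/3)*a/2) + C3*airybi(2^(1/3)*a/2), a)
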